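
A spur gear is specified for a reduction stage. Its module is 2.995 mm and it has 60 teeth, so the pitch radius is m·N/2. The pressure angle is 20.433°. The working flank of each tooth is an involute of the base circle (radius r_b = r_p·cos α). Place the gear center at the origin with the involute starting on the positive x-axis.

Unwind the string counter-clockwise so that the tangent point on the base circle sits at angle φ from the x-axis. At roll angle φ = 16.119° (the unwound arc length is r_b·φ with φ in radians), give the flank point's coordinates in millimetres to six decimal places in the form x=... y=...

pitch radius r_p = m·N/2 = 2.995·60/2 = 89.850000
base radius r_b = r_p·cos α = 89.850000·cos 20.433° = 84.196734
roll angle φ = 16.119° = 0.28132962 rad
x = r_b·(cos φ + φ·sin φ) = 84.196734·(0.96068714 + 0.28132962·0.27763324) = 87.463028
y = r_b·(sin φ − φ·cos φ) = 84.196734·(0.27763324 − 0.28132962·0.96068714) = 0.619982

x=87.463028 y=0.619982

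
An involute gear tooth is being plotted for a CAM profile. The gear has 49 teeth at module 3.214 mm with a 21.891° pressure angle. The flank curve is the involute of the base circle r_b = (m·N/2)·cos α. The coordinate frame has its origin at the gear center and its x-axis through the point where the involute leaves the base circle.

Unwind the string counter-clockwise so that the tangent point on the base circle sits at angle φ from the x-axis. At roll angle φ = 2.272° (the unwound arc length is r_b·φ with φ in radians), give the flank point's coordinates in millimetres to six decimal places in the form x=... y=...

pitch radius r_p = m·N/2 = 3.214·49/2 = 78.743000
base radius r_b = r_p·cos α = 78.743000·cos 21.891° = 73.065223
roll angle φ = 2.272° = 0.03965388 rad
x = r_b·(cos φ + φ·sin φ) = 73.065223·(0.99921389 + 0.03965388·0.03964349) = 73.122645
y = r_b·(sin φ − φ·cos φ) = 73.065223·(0.03964349 − 0.03965388·0.99921389) = 0.001518

x=73.122645 y=0.001518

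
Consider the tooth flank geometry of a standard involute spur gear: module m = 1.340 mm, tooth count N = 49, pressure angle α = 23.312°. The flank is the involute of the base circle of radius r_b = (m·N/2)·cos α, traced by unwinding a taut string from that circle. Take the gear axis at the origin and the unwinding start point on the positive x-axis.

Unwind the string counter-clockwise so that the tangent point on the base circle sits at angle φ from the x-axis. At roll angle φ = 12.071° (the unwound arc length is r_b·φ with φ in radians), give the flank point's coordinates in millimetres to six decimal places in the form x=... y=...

x=30.811577 y=0.093562

pitch radius r_p = m·N/2 = 1.340·49/2 = 32.830000
base radius r_b = r_p·cos α = 32.830000·cos 23.312° = 30.149874
roll angle φ = 12.071° = 0.21067869 rad
x = r_b·(cos φ + φ·sin φ) = 30.149874·(0.97788921 + 0.21067869·0.20912364) = 30.811577
y = r_b·(sin φ − φ·cos φ) = 30.149874·(0.20912364 − 0.21067869·0.97788921) = 0.093562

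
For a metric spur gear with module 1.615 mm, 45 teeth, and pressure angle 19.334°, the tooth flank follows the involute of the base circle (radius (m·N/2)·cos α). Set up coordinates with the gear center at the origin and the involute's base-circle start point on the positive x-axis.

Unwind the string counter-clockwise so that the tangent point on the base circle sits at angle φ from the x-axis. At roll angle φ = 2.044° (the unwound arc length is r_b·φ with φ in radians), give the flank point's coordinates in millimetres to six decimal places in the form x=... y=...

pitch radius r_p = m·N/2 = 1.615·45/2 = 36.337500
base radius r_b = r_p·cos α = 36.337500·cos 19.334° = 34.288234
roll angle φ = 2.044° = 0.03567453 rad
x = r_b·(cos φ + φ·sin φ) = 34.288234·(0.99936373 + 0.03567453·0.03566696) = 34.310046
y = r_b·(sin φ − φ·cos φ) = 34.288234·(0.03566696 − 0.03567453·0.99936373) = 0.000519

x=34.310046 y=0.000519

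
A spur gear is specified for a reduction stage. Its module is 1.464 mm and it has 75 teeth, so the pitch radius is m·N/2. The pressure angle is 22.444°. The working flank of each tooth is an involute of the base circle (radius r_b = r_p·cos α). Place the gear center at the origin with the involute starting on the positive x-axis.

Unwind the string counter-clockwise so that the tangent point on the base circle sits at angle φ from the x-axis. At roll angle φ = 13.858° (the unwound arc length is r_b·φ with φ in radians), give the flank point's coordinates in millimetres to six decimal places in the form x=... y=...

x=52.204049 y=0.237921

pitch radius r_p = m·N/2 = 1.464·75/2 = 54.900000
base radius r_b = r_p·cos α = 54.900000·cos 22.444° = 50.741496
roll angle φ = 13.858° = 0.24186773 rad
x = r_b·(cos φ + φ·sin φ) = 50.741496·(0.97089232 + 0.24186773·0.23951641) = 52.204049
y = r_b·(sin φ − φ·cos φ) = 50.741496·(0.23951641 − 0.24186773·0.97089232) = 0.237921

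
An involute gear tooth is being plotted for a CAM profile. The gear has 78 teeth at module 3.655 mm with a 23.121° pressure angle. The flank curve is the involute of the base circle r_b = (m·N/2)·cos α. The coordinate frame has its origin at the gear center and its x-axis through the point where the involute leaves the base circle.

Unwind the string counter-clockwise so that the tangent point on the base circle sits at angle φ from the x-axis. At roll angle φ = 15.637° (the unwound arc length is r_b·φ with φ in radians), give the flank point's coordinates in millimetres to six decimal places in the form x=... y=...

x=135.887153 y=0.881699

pitch radius r_p = m·N/2 = 3.655·78/2 = 142.545000
base radius r_b = r_p·cos α = 142.545000·cos 23.121° = 131.095449
roll angle φ = 15.637° = 0.27291714 rad
x = r_b·(cos φ + φ·sin φ) = 131.095449·(0.96298871 + 0.27291714·0.26954175) = 135.887153
y = r_b·(sin φ − φ·cos φ) = 131.095449·(0.26954175 − 0.27291714·0.96298871) = 0.881699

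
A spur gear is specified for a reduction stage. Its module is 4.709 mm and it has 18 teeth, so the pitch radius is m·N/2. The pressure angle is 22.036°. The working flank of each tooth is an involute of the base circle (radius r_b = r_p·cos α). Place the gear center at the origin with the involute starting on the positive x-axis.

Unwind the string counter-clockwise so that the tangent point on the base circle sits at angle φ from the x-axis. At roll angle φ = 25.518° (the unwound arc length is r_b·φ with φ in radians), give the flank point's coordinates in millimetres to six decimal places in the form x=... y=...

x=42.990134 y=1.134066

pitch radius r_p = m·N/2 = 4.709·18/2 = 42.381000
base radius r_b = r_p·cos α = 42.381000·cos 22.036° = 39.284996
roll angle φ = 25.518° = 0.44537312 rad
x = r_b·(cos φ + φ·sin φ) = 39.284996·(0.90244999 + 0.44537312·0.43079463) = 42.990134
y = r_b·(sin φ − φ·cos φ) = 39.284996·(0.43079463 − 0.44537312·0.90244999) = 1.134066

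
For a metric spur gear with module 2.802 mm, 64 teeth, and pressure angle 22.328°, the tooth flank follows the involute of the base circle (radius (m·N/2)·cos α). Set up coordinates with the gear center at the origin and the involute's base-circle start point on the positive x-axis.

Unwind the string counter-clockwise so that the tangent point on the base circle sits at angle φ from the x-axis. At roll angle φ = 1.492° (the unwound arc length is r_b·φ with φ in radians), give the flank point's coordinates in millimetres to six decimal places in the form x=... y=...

x=82.969484 y=0.000488

pitch radius r_p = m·N/2 = 2.802·64/2 = 89.664000
base radius r_b = r_p·cos α = 89.664000·cos 22.328° = 82.941367
roll angle φ = 1.492° = 0.02604031 rad
x = r_b·(cos φ + φ·sin φ) = 82.941367·(0.99966097 + 0.02604031·0.02603737) = 82.969484
y = r_b·(sin φ − φ·cos φ) = 82.941367·(0.02603737 − 0.02604031·0.99966097) = 0.000488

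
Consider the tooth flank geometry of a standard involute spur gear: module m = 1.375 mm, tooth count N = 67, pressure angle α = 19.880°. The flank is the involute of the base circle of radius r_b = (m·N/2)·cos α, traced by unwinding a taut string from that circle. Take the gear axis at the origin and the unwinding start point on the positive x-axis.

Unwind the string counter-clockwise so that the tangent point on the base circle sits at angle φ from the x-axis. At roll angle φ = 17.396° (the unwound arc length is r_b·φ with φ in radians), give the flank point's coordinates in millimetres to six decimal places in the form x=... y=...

pitch radius r_p = m·N/2 = 1.375·67/2 = 46.062500
base radius r_b = r_p·cos α = 46.062500·cos 19.880° = 43.317492
roll angle φ = 17.396° = 0.30361748 rad
x = r_b·(cos φ + φ·sin φ) = 43.317492·(0.95426120 + 0.30361748·0.29897417) = 45.268295
y = r_b·(sin φ − φ·cos φ) = 43.317492·(0.29897417 − 0.30361748·0.95426120) = 0.400418

x=45.268295 y=0.400418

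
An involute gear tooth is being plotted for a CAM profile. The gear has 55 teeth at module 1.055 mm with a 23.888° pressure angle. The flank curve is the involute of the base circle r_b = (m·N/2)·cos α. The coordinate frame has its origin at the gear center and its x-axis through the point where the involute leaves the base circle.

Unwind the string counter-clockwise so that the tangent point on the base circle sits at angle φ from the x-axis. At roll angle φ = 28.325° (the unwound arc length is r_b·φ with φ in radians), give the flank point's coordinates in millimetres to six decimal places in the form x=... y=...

x=29.573450 y=1.042465

pitch radius r_p = m·N/2 = 1.055·55/2 = 29.012500
base radius r_b = r_p·cos α = 29.012500·cos 23.888° = 26.527254
roll angle φ = 28.325° = 0.49436451 rad
x = r_b·(cos φ + φ·sin φ) = 26.527254·(0.88027041 + 0.49436451·0.47447234) = 29.573450
y = r_b·(sin φ − φ·cos φ) = 26.527254·(0.47447234 − 0.49436451·0.88027041) = 1.042465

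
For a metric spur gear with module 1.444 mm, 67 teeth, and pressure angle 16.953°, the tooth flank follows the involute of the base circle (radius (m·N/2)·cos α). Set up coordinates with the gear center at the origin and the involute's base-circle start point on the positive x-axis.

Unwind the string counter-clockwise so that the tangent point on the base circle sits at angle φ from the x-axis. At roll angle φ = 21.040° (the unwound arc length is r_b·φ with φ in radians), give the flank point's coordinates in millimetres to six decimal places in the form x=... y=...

x=49.287328 y=0.753525

pitch radius r_p = m·N/2 = 1.444·67/2 = 48.374000
base radius r_b = r_p·cos α = 48.374000·cos 16.953° = 46.271872
roll angle φ = 21.040° = 0.36721727 rad
x = r_b·(cos φ + φ·sin φ) = 46.271872·(0.93333001 + 0.36721727·0.35901962) = 49.287328
y = r_b·(sin φ − φ·cos φ) = 46.271872·(0.35901962 − 0.36721727·0.93333001) = 0.753525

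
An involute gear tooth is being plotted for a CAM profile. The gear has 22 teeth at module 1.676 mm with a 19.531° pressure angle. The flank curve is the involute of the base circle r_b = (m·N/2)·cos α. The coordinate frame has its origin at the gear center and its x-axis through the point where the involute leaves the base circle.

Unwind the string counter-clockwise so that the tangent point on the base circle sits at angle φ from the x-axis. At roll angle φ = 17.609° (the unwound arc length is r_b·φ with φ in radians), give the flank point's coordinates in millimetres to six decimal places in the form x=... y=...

pitch radius r_p = m·N/2 = 1.676·22/2 = 18.436000
base radius r_b = r_p·cos α = 18.436000·cos 19.531° = 17.375206
roll angle φ = 17.609° = 0.30733503 rad
x = r_b·(cos φ + φ·sin φ) = 17.375206·(0.95314316 + 0.30733503·0.30251961) = 18.176517
y = r_b·(sin φ − φ·cos φ) = 17.375206·(0.30251961 − 0.30733503·0.95314316) = 0.166547

x=18.176517 y=0.166547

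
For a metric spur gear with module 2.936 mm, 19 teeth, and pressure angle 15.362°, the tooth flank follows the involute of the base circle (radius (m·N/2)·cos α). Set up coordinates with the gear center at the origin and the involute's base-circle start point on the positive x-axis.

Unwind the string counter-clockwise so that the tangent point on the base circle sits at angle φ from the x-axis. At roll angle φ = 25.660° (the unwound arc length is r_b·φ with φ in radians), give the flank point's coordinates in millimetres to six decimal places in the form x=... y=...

x=29.458932 y=0.789267

pitch radius r_p = m·N/2 = 2.936·19/2 = 27.892000
base radius r_b = r_p·cos α = 27.892000·cos 15.362° = 26.895456
roll angle φ = 25.660° = 0.44785149 rad
x = r_b·(cos φ + φ·sin φ) = 26.895456·(0.90137955 + 0.44785149·0.43302991) = 29.458932
y = r_b·(sin φ − φ·cos φ) = 26.895456·(0.43302991 − 0.44785149·0.90137955) = 0.789267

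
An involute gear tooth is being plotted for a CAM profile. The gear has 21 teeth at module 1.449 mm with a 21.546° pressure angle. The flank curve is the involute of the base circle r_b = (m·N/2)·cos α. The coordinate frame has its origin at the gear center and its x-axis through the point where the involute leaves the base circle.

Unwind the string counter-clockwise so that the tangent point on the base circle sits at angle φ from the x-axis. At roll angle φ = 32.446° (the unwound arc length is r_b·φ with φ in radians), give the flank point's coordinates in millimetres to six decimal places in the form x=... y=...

pitch radius r_p = m·N/2 = 1.449·21/2 = 15.214500
base radius r_b = r_p·cos α = 15.214500·cos 21.546° = 14.151357
roll angle φ = 32.446° = 0.56628953 rad
x = r_b·(cos φ + φ·sin φ) = 14.151357·(0.84389746 + 0.56628953·0.53650449) = 16.241715
y = r_b·(sin φ − φ·cos φ) = 14.151357·(0.53650449 − 0.56628953·0.84389746) = 0.829470

x=16.241715 y=0.829470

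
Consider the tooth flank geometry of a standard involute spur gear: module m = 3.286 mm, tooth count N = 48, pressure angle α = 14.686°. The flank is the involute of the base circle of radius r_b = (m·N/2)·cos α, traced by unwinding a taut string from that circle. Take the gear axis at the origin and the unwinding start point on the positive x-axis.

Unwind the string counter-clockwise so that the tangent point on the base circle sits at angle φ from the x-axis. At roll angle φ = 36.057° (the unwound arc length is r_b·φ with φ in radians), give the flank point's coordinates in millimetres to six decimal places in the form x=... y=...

x=89.930691 y=6.090247

pitch radius r_p = m·N/2 = 3.286·48/2 = 78.864000
base radius r_b = r_p·cos α = 78.864000·cos 14.686° = 76.287492
roll angle φ = 36.057° = 0.62931337 rad
x = r_b·(cos φ + φ·sin φ) = 76.287492·(0.80843184 + 0.62931337·0.58858980) = 89.930691
y = r_b·(sin φ − φ·cos φ) = 76.287492·(0.58858980 − 0.62931337·0.80843184) = 6.090247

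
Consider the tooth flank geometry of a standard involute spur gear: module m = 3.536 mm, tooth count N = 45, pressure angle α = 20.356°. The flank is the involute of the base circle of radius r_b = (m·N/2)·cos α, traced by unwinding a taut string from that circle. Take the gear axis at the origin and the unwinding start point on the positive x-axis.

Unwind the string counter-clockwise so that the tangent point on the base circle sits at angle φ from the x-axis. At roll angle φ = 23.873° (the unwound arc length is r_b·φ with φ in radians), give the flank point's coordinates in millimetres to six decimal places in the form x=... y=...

pitch radius r_p = m·N/2 = 3.536·45/2 = 79.560000
base radius r_b = r_p·cos α = 79.560000·cos 20.356° = 74.591430
roll angle φ = 23.873° = 0.41666245 rad
x = r_b·(cos φ + φ·sin φ) = 74.591430·(0.91444477 + 0.41666245·0.40471071) = 80.787929
y = r_b·(sin φ − φ·cos φ) = 74.591430·(0.40471071 − 0.41666245·0.91444477) = 1.767512

x=80.787929 y=1.767512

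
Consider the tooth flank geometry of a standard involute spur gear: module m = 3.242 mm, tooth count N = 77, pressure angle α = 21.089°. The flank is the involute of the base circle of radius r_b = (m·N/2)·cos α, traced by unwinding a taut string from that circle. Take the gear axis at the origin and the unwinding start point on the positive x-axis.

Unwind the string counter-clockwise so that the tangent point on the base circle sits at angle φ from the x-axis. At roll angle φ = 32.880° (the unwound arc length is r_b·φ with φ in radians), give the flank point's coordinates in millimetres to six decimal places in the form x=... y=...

pitch radius r_p = m·N/2 = 3.242·77/2 = 124.817000
base radius r_b = r_p·cos α = 124.817000·cos 21.089° = 116.457086
roll angle φ = 32.880° = 0.57386426 rad
x = r_b·(cos φ + φ·sin φ) = 116.457086·(0.83980942 + 0.57386426·0.54288133) = 134.082821
y = r_b·(sin φ − φ·cos φ) = 116.457086·(0.54288133 − 0.57386426·0.83980942) = 7.097445

x=134.082821 y=7.097445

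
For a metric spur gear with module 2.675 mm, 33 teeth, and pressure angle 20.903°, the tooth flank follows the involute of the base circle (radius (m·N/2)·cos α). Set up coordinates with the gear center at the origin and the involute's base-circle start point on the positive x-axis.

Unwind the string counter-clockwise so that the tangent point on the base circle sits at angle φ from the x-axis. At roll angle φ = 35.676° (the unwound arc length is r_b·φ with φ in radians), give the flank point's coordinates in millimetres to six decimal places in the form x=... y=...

x=48.467548 y=3.191155

pitch radius r_p = m·N/2 = 2.675·33/2 = 44.137500
base radius r_b = r_p·cos α = 44.137500·cos 20.903° = 41.232625
roll angle φ = 35.676° = 0.62266366 rad
x = r_b·(cos φ + φ·sin φ) = 41.232625·(0.81232789 + 0.62266366·0.58320100) = 48.467548
y = r_b·(sin φ − φ·cos φ) = 41.232625·(0.58320100 − 0.62266366·0.81232789) = 3.191155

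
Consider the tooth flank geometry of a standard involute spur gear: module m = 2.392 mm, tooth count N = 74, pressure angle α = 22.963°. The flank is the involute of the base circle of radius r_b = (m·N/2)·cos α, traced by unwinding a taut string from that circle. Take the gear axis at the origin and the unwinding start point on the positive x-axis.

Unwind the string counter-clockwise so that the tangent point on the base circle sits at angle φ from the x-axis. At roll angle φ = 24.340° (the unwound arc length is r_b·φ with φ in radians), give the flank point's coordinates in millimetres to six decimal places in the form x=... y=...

pitch radius r_p = m·N/2 = 2.392·74/2 = 88.504000
base radius r_b = r_p·cos α = 88.504000·cos 22.963° = 81.490676
roll angle φ = 24.340° = 0.42481314 rad
x = r_b·(cos φ + φ·sin φ) = 81.490676·(0.91111576 + 0.42481314·0.41215054) = 88.515395
y = r_b·(sin φ − φ·cos φ) = 81.490676·(0.41215054 − 0.42481314·0.91111576) = 2.045138

x=88.515395 y=2.045138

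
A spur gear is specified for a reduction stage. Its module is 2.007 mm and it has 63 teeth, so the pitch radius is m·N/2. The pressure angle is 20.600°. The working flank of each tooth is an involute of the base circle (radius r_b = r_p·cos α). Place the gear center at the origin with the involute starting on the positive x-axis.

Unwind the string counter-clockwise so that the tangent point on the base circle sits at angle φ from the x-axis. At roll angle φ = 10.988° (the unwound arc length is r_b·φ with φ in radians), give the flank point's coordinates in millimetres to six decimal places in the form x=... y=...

x=60.256403 y=0.138621

pitch radius r_p = m·N/2 = 2.007·63/2 = 63.220500
base radius r_b = r_p·cos α = 63.220500·cos 20.600° = 59.178152
roll angle φ = 10.988° = 0.19177678 rad
x = r_b·(cos φ + φ·sin φ) = 59.178152·(0.98166712 + 0.19177678·0.19060340) = 60.256403
y = r_b·(sin φ − φ·cos φ) = 59.178152·(0.19060340 − 0.19177678·0.98166712) = 0.138621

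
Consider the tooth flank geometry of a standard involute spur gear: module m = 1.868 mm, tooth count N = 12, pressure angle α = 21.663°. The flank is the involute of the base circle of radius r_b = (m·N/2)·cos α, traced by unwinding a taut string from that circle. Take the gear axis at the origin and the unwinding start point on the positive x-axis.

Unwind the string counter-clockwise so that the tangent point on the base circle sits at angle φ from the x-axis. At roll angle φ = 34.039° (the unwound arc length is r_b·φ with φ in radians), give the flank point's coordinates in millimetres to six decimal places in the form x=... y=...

x=12.095559 y=0.702671

pitch radius r_p = m·N/2 = 1.868·12/2 = 11.208000
base radius r_b = r_p·cos α = 11.208000·cos 21.663° = 10.416392
roll angle φ = 34.039° = 0.59409262 rad
x = r_b·(cos φ + φ·sin φ) = 10.416392·(0.82865675 + 0.59409262·0.55975708) = 12.095559
y = r_b·(sin φ − φ·cos φ) = 10.416392·(0.55975708 − 0.59409262·0.82865675) = 0.702671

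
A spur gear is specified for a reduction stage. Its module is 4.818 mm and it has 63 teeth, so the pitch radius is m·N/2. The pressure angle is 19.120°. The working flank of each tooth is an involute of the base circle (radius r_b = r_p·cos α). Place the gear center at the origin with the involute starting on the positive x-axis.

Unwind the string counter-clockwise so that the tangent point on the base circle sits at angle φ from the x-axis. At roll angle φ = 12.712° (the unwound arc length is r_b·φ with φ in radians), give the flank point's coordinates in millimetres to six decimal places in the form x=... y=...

x=146.880681 y=0.519453

pitch radius r_p = m·N/2 = 4.818·63/2 = 151.767000
base radius r_b = r_p·cos α = 151.767000·cos 19.120° = 143.394718
roll angle φ = 12.712° = 0.22186625 rad
x = r_b·(cos φ + φ·sin φ) = 143.394718·(0.97548848 + 0.22186625·0.22005052) = 146.880681
y = r_b·(sin φ − φ·cos φ) = 143.394718·(0.22005052 − 0.22186625·0.97548848) = 0.519453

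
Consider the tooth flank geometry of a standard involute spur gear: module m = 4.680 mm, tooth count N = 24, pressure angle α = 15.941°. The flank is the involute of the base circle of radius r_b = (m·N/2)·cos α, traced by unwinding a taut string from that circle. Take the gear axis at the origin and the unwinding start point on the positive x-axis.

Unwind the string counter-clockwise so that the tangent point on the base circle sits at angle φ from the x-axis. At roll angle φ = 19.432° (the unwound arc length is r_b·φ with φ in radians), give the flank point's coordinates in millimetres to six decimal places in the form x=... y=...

pitch radius r_p = m·N/2 = 4.680·24/2 = 56.160000
base radius r_b = r_p·cos α = 56.160000·cos 15.941° = 54.000368
roll angle φ = 19.432° = 0.33915238 rad
x = r_b·(cos φ + φ·sin φ) = 54.000368·(0.94303700 + 0.33915238·0.33268787) = 57.017309
y = r_b·(sin φ − φ·cos φ) = 54.000368·(0.33268787 − 0.33915238·0.94303700) = 0.694155

x=57.017309 y=0.694155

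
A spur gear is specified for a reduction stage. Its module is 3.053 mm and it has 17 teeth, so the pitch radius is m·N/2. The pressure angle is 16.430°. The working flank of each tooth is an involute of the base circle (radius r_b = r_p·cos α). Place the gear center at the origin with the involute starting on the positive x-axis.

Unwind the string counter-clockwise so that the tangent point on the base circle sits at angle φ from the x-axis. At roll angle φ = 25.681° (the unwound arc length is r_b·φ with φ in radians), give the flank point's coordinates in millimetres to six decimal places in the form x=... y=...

pitch radius r_p = m·N/2 = 3.053·17/2 = 25.950500
base radius r_b = r_p·cos α = 25.950500·cos 16.430° = 24.890838
roll angle φ = 25.681° = 0.44821801 rad
x = r_b·(cos φ + φ·sin φ) = 24.890838·(0.90122078 + 0.44821801·0.43336025) = 27.266933
y = r_b·(sin φ − φ·cos φ) = 24.890838·(0.43336025 − 0.44821801·0.90122078) = 0.732211

x=27.266933 y=0.732211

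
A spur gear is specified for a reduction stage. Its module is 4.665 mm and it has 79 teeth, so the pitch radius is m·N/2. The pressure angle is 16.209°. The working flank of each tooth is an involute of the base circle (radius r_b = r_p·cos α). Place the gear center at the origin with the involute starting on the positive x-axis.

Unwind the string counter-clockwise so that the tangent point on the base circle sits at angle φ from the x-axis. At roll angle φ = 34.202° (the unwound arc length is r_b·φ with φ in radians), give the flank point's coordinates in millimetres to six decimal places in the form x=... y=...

pitch radius r_p = m·N/2 = 4.665·79/2 = 184.267500
base radius r_b = r_p·cos α = 184.267500·cos 16.209° = 176.942839
roll angle φ = 34.202° = 0.59693751 rad
x = r_b·(cos φ + φ·sin φ) = 176.942839·(0.82706095 + 0.59693751·0.56211225) = 205.714955
y = r_b·(sin φ − φ·cos φ) = 176.942839·(0.56211225 − 0.59693751·0.82706095) = 12.104402

x=205.714955 y=12.104402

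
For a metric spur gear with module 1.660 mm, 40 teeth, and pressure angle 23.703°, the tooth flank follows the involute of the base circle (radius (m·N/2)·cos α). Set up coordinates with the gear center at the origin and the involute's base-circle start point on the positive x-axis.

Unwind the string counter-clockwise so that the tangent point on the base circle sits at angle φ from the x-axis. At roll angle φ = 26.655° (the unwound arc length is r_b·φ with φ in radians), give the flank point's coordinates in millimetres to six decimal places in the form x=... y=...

pitch radius r_p = m·N/2 = 1.660·40/2 = 33.200000
base radius r_b = r_p·cos α = 33.200000·cos 23.703° = 30.399299
roll angle φ = 26.655° = 0.46521751 rad
x = r_b·(cos φ + φ·sin φ) = 30.399299·(0.89372401 + 0.46521751·0.44861721) = 33.513057
y = r_b·(sin φ − φ·cos φ) = 30.399299·(0.44861721 − 0.46521751·0.89372401) = 0.998348

x=33.513057 y=0.998348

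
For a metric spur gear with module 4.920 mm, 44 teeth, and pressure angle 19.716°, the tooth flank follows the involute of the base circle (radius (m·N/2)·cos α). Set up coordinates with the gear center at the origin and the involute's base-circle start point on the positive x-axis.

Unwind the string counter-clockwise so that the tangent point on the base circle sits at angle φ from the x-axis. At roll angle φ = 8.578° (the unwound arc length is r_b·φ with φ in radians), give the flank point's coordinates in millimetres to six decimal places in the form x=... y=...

pitch radius r_p = m·N/2 = 4.920·44/2 = 108.240000
base radius r_b = r_p·cos α = 108.240000·cos 19.716° = 101.894579
roll angle φ = 8.578° = 0.14971434 rad
x = r_b·(cos φ + φ·sin φ) = 101.894579·(0.98881373 + 0.14971434·0.14915568) = 103.030140
y = r_b·(sin φ − φ·cos φ) = 101.894579·(0.14915568 − 0.14971434·0.98881373) = 0.113722

x=103.030140 y=0.113722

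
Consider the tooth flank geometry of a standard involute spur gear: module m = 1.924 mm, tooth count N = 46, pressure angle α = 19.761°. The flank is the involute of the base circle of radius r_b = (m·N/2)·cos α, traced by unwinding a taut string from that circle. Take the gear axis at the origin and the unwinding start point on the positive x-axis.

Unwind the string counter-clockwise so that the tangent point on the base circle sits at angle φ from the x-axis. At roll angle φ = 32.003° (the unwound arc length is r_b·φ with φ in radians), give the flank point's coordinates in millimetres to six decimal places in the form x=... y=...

pitch radius r_p = m·N/2 = 1.924·46/2 = 44.252000
base radius r_b = r_p·cos α = 44.252000·cos 19.761° = 41.646049
roll angle φ = 32.003° = 0.55855772 rad
x = r_b·(cos φ + φ·sin φ) = 41.646049·(0.84802035 + 0.55855772·0.52996367) = 47.644565
y = r_b·(sin φ − φ·cos φ) = 41.646049·(0.52996367 − 0.55855772·0.84802035) = 2.344479

x=47.644565 y=2.344479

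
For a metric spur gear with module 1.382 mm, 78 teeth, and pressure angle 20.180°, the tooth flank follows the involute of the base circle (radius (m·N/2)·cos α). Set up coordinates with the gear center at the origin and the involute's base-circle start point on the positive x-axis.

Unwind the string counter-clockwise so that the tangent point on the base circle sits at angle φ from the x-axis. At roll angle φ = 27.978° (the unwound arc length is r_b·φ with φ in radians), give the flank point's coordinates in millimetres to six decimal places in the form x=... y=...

pitch radius r_p = m·N/2 = 1.382·78/2 = 53.898000
base radius r_b = r_p·cos α = 53.898000·cos 20.180° = 50.589390
roll angle φ = 27.978° = 0.48830822 rad
x = r_b·(cos φ + φ·sin φ) = 50.589390·(0.88312779 + 0.48830822·0.46913250) = 56.265978
y = r_b·(sin φ − φ·cos φ) = 50.589390·(0.46913250 − 0.48830822·0.88312779) = 1.917031

x=56.265978 y=1.917031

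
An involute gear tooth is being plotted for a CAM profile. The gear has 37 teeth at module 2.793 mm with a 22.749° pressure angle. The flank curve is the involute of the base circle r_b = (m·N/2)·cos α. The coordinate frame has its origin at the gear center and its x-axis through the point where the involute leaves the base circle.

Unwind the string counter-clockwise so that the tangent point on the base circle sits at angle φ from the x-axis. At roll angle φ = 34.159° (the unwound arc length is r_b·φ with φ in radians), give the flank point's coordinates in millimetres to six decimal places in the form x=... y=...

x=55.381653 y=3.247745

pitch radius r_p = m·N/2 = 2.793·37/2 = 51.670500
base radius r_b = r_p·cos α = 51.670500·cos 22.749° = 47.650934
roll angle φ = 34.159° = 0.59618702 rad
x = r_b·(cos φ + φ·sin φ) = 47.650934·(0.82748258 + 0.59618702·0.56149139) = 55.381653
y = r_b·(sin φ − φ·cos φ) = 47.650934·(0.56149139 − 0.59618702·0.82748258) = 3.247745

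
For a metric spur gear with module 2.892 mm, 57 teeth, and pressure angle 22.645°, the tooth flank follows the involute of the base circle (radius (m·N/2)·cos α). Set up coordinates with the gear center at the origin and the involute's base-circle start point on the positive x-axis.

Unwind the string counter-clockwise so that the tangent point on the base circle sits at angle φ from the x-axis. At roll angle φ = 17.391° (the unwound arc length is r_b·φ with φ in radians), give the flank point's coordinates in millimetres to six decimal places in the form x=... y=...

x=79.491727 y=0.702554

pitch radius r_p = m·N/2 = 2.892·57/2 = 82.422000
base radius r_b = r_p·cos α = 82.422000·cos 22.645° = 76.067932
roll angle φ = 17.391° = 0.30353021 rad
x = r_b·(cos φ + φ·sin φ) = 76.067932·(0.95428729 + 0.30353021·0.29889090) = 79.491727
y = r_b·(sin φ − φ·cos φ) = 76.067932·(0.29889090 − 0.30353021·0.95428729) = 0.702554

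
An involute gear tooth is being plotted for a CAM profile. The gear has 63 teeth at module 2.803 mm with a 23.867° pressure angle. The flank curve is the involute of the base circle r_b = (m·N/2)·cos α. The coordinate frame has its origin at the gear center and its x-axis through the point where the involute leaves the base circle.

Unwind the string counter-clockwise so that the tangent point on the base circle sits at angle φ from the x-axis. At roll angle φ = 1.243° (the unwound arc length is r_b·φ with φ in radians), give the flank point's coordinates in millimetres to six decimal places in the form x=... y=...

pitch radius r_p = m·N/2 = 2.803·63/2 = 88.294500
base radius r_b = r_p·cos α = 88.294500·cos 23.867° = 80.744186
roll angle φ = 1.243° = 0.02169444 rad
x = r_b·(cos φ + φ·sin φ) = 80.744186·(0.99976468 + 0.02169444·0.02169274) = 80.763184
y = r_b·(sin φ − φ·cos φ) = 80.744186·(0.02169274 − 0.02169444·0.99976468) = 0.000275

x=80.763184 y=0.000275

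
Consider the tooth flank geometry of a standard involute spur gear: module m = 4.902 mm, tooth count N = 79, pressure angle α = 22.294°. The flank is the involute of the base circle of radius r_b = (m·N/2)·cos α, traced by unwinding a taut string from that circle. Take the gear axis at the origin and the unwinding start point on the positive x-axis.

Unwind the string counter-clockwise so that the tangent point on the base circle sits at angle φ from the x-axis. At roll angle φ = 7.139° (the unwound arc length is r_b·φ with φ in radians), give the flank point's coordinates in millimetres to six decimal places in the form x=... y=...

x=180.540418 y=0.115339

pitch radius r_p = m·N/2 = 4.902·79/2 = 193.629000
base radius r_b = r_p·cos α = 193.629000·cos 22.294° = 179.155126
roll angle φ = 7.139° = 0.12459906 rad
x = r_b·(cos φ + φ·sin φ) = 179.155126·(0.99224758 + 0.12459906·0.12427691) = 180.540418
y = r_b·(sin φ − φ·cos φ) = 179.155126·(0.12427691 − 0.12459906·0.99224758) = 0.115339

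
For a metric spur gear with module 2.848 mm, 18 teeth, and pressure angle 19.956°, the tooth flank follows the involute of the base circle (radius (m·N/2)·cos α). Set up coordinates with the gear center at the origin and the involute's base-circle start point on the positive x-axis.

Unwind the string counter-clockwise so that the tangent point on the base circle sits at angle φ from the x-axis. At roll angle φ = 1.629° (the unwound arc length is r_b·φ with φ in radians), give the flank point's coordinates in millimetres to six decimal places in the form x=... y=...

pitch radius r_p = m·N/2 = 2.848·18/2 = 25.632000
base radius r_b = r_p·cos α = 25.632000·cos 19.956° = 24.092926
roll angle φ = 1.629° = 0.02843141 rad
x = r_b·(cos φ + φ·sin φ) = 24.092926·(0.99959585 + 0.02843141·0.02842758) = 24.102662
y = r_b·(sin φ − φ·cos φ) = 24.092926·(0.02842758 − 0.02843141·0.99959585) = 0.000185

x=24.102662 y=0.000185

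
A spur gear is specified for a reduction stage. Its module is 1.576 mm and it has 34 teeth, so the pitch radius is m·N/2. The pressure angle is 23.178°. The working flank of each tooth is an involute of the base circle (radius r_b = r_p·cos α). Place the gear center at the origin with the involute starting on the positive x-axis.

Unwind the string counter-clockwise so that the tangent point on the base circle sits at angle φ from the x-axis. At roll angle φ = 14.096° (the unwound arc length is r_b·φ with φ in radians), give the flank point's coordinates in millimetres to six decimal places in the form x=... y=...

x=25.363655 y=0.121513

pitch radius r_p = m·N/2 = 1.576·34/2 = 26.792000
base radius r_b = r_p·cos α = 26.792000·cos 23.178° = 24.629525
roll angle φ = 14.096° = 0.24602161 rad
x = r_b·(cos φ + φ·sin φ) = 24.629525·(0.96988902 + 0.24602161·0.24354730) = 25.363655
y = r_b·(sin φ − φ·cos φ) = 24.629525·(0.24354730 − 0.24602161·0.96988902) = 0.121513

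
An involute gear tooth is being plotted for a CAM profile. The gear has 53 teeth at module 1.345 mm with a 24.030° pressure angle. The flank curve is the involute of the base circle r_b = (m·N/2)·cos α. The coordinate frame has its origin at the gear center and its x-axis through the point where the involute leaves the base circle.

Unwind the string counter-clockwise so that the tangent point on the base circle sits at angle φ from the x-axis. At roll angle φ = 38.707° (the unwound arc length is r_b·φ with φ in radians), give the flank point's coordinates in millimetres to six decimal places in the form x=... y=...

pitch radius r_p = m·N/2 = 1.345·53/2 = 35.642500
base radius r_b = r_p·cos α = 35.642500·cos 24.030° = 32.553449
roll angle φ = 38.707° = 0.67556459 rad
x = r_b·(cos φ + φ·sin φ) = 32.553449·(0.78035401 + 0.67556459·0.62533800) = 39.155621
y = r_b·(sin φ − φ·cos φ) = 32.553449·(0.62533800 − 0.67556459·0.78035401) = 3.195396

x=39.155621 y=3.195396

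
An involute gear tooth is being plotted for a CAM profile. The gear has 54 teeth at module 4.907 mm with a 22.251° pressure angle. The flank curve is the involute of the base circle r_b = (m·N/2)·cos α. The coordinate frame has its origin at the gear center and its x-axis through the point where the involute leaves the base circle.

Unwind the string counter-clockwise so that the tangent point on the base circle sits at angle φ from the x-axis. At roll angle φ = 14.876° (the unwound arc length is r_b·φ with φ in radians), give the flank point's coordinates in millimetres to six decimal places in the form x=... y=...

x=126.686705 y=0.710577

pitch radius r_p = m·N/2 = 4.907·54/2 = 132.489000
base radius r_b = r_p·cos α = 132.489000·cos 22.251° = 122.623060
roll angle φ = 14.876° = 0.25963518 rad
x = r_b·(cos φ + φ·sin φ) = 122.623060·(0.96648370 + 0.25963518·0.25672798) = 126.686705
y = r_b·(sin φ − φ·cos φ) = 122.623060·(0.25672798 − 0.25963518·0.96648370) = 0.710577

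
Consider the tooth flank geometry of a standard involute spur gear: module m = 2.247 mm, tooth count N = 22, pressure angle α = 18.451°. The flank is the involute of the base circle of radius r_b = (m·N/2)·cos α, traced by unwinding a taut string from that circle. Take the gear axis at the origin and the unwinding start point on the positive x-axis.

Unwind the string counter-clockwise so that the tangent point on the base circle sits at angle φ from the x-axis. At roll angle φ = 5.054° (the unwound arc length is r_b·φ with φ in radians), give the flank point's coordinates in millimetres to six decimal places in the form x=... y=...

pitch radius r_p = m·N/2 = 2.247·22/2 = 24.717000
base radius r_b = r_p·cos α = 24.717000·cos 18.451° = 23.446414
roll angle φ = 5.054° = 0.08820894 rad
x = r_b·(cos φ + φ·sin φ) = 23.446414·(0.99611211 + 0.08820894·0.08809460) = 23.537453
y = r_b·(sin φ − φ·cos φ) = 23.446414·(0.08809460 − 0.08820894·0.99611211) = 0.005360

x=23.537453 y=0.005360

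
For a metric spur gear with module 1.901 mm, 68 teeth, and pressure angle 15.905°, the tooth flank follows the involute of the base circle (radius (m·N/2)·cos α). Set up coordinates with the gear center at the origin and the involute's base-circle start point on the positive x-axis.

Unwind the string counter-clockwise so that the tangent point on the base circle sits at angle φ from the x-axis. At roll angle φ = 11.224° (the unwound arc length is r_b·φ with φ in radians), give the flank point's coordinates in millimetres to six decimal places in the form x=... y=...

pitch radius r_p = m·N/2 = 1.901·68/2 = 64.634000
base radius r_b = r_p·cos α = 64.634000·cos 15.905° = 62.159642
roll angle φ = 11.224° = 0.19589576 rad
x = r_b·(cos φ + φ·sin φ) = 62.159642·(0.98087371 + 0.19589576·0.19464524) = 63.340917
y = r_b·(sin φ − φ·cos φ) = 62.159642·(0.19464524 − 0.19589576·0.98087371) = 0.155165

x=63.340917 y=0.155165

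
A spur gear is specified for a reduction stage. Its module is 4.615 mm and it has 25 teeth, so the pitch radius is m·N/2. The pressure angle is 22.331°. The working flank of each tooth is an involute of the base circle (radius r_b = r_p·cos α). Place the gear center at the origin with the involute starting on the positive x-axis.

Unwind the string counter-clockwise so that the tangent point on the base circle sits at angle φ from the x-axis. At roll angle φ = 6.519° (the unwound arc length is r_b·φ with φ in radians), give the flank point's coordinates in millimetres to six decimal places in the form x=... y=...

pitch radius r_p = m·N/2 = 4.615·25/2 = 57.687500
base radius r_b = r_p·cos α = 57.687500·cos 22.331° = 53.361184
roll angle φ = 6.519° = 0.11377801 rad
x = r_b·(cos φ + φ·sin φ) = 53.361184·(0.99353426 + 0.11377801·0.11353269) = 53.705459
y = r_b·(sin φ − φ·cos φ) = 53.361184·(0.11353269 − 0.11377801·0.99353426) = 0.026165

x=53.705459 y=0.026165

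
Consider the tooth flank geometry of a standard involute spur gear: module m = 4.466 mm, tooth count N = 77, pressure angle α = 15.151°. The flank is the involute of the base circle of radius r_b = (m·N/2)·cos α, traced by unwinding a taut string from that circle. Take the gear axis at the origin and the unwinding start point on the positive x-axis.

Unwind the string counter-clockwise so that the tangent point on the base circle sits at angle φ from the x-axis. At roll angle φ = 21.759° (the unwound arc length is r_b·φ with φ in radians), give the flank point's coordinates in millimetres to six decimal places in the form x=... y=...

x=177.504218 y=2.986525

pitch radius r_p = m·N/2 = 4.466·77/2 = 171.941000
base radius r_b = r_p·cos α = 171.941000·cos 15.151° = 165.964394
roll angle φ = 21.759° = 0.37976619 rad
x = r_b·(cos φ + φ·sin φ) = 165.964394·(0.92875133 + 0.37976619·0.37070333) = 177.504218
y = r_b·(sin φ − φ·cos φ) = 165.964394·(0.37070333 − 0.37976619·0.92875133) = 2.986525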